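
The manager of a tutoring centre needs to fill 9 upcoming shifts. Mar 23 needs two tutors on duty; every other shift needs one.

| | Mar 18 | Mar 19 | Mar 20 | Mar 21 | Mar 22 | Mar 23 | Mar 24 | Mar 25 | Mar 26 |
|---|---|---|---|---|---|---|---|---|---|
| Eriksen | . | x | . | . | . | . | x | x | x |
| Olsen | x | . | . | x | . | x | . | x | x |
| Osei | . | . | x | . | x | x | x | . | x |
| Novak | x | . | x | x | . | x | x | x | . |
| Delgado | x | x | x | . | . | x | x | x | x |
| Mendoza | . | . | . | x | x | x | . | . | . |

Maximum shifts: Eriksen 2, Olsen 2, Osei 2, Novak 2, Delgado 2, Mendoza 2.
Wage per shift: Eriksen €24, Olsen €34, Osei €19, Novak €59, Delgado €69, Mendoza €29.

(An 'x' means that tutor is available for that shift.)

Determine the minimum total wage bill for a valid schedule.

Picking the cheapest available tutor for each shift independently would cost €235, but that ignores the shift limits.
An optimal schedule: Mar 18→Olsen, Mar 19→Eriksen, Mar 20→Osei, Mar 21→Mendoza, Mar 22→Osei, Mar 23→Mendoza+Novak, Mar 24→Eriksen, Mar 25→Novak, Mar 26→Olsen.
Total: 34 + 24 + 19 + 29 + 19 + 29 + 59 + 24 + 59 + 34 = €330.

€330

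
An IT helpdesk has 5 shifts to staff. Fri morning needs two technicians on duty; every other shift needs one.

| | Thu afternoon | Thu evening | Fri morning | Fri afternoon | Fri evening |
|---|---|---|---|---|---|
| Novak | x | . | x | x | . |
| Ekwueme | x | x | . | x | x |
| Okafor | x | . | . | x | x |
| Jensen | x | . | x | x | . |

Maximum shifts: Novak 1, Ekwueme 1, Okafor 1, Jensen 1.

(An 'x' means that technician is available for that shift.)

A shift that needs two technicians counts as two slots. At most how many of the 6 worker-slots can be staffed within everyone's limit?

4

Total capacity across all technicians is 1+1+1+1 = 4, and 6 slots are needed, so at most 4 can be filled.
An assignment achieving 4: Thu evening→Ekwueme, Fri morning→Novak+Jensen, Fri evening→Okafor.
Loads: Novak 1/1, Ekwueme 1/1, Okafor 1/1, Jensen 1/1.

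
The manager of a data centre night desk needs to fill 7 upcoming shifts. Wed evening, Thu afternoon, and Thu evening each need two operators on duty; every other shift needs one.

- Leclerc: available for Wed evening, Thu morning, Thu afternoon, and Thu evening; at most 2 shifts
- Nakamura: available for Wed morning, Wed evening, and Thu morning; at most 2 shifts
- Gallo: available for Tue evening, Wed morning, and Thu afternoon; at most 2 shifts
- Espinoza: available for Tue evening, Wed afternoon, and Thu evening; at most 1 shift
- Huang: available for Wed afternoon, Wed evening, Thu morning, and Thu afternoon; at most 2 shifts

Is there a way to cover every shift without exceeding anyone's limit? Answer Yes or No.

No

Total capacity is 2+2+2+1+2 = 9 but 10 worker-slots are needed — infeasible.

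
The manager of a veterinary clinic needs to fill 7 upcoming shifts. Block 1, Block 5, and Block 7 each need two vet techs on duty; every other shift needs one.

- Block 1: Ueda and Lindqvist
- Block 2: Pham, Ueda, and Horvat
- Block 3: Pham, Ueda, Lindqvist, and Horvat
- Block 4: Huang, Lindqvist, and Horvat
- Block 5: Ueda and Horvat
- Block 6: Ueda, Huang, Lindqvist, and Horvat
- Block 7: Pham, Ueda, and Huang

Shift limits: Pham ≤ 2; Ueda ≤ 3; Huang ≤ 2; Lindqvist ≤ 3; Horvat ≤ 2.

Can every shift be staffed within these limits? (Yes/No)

Block 1 can only be covered by Ueda and Lindqvist, so that assignment is forced.
Block 5 can only be covered by Ueda and Horvat, so that assignment is forced.
One valid schedule: Block 1→Ueda+Lindqvist, Block 2→Pham, Block 3→Lindqvist, Block 4→Huang, Block 5→Ueda+Horvat, Block 6→Huang, Block 7→Pham+Ueda.
Loads: Pham 2/2, Ueda 3/3, Huang 2/2, Lindqvist 2/3, Horvat 1/2 — all within limits.

Yes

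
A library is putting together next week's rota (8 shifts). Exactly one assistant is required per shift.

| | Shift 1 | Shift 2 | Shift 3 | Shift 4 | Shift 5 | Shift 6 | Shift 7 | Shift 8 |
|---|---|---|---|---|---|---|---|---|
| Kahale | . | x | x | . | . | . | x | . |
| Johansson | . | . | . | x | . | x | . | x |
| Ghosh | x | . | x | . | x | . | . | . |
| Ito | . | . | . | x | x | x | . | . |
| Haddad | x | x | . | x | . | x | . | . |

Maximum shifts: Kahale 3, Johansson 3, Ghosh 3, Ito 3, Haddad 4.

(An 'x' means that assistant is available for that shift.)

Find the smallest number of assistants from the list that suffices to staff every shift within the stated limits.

3

8 slots to fill and no one can take more than 4, so at least ⌈8/4⌉ = 2 assistants are needed.
Any 2 assistants together have capacity at most 4+3 = 7 < 8 slots, so 2 can never suffice.
Kahale, Johansson, and Ghosh alone can cover everything: Shift 1→Ghosh, Shift 2→Kahale, Shift 3→Kahale, Shift 4→Johansson, Shift 5→Ghosh, Shift 6→Johansson, Shift 7→Kahale, Shift 8→Johansson.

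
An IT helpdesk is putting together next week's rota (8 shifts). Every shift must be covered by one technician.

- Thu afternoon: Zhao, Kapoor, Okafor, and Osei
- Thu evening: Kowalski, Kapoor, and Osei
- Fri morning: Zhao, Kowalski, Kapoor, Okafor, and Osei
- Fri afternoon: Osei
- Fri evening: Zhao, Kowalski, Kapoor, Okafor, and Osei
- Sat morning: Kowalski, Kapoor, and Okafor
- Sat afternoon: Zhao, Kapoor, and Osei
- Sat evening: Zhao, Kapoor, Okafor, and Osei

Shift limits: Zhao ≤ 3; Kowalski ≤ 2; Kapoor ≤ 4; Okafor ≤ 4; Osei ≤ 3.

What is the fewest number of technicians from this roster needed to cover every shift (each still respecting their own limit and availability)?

8 slots to fill and no one can take more than 4, so at least ⌈8/4⌉ = 2 technicians are needed.
No set of 2 technicians can cover every shift (each such set leaves at least one shift with no one available or exceeds a cap).
Zhao, Kowalski, and Osei alone can cover everything: Thu afternoon→Zhao, Thu evening→Kowalski, Fri morning→Osei, Fri afternoon→Osei, Fri evening→Osei, Sat morning→Kowalski, Sat afternoon→Zhao, Sat evening→Zhao.

3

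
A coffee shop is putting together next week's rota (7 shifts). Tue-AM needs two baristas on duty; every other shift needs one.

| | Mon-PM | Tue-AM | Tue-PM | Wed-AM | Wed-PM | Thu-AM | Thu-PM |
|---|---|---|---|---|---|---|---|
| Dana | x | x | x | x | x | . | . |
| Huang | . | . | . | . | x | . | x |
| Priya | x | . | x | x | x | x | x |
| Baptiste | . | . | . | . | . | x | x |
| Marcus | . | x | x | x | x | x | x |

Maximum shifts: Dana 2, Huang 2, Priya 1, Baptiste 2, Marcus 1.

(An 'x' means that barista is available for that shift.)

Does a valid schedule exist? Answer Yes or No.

No

Total capacity is 8 and 8 slots are needed, so capacity alone doesn't rule it out.
Shifts {Mon-PM, Tue-AM, Tue-PM, Wed-AM} need 5 worker-slots in total, but the baristas available for any of those shifts (Dana, Priya, and Marcus) can supply at most 4 among them. So no valid schedule exists.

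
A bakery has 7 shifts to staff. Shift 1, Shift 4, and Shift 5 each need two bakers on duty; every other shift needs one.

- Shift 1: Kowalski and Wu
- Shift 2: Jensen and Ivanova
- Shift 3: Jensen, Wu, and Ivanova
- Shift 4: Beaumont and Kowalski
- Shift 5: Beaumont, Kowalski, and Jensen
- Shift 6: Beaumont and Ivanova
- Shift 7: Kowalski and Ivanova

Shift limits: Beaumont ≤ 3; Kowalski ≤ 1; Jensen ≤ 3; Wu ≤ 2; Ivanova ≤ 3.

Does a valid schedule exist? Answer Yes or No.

Total capacity is 12 and 10 slots are needed, so capacity alone doesn't rule it out.
Shifts {Shift 1, Shift 4} need 4 worker-slots in total, but the bakers available for any of those shifts (Beaumont, Kowalski, and Wu) can supply at most 3 among them. So no valid schedule exists.

No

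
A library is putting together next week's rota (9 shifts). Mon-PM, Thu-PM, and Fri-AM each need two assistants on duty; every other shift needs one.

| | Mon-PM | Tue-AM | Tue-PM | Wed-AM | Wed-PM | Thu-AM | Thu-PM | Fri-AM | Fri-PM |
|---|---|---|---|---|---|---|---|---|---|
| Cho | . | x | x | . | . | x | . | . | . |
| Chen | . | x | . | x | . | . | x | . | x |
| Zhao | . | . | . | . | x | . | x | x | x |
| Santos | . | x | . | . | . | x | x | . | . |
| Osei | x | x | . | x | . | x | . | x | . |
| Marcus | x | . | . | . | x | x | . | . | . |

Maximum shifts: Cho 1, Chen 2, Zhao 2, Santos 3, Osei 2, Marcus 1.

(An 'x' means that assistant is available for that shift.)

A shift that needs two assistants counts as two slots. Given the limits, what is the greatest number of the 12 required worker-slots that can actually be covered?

Total capacity across all assistants is 1+2+2+3+2+1 = 11, and 12 slots are needed, so at most 11 can be filled.
An assignment achieving 11: Mon-PM→Osei+Marcus, Tue-AM→Santos, Tue-PM→Cho, Wed-AM→Chen, Wed-PM→Zhao, Thu-AM→Santos, Thu-PM→Santos, Fri-AM→Zhao+Osei, Fri-PM→Chen.
Loads: Cho 1/1, Chen 2/2, Zhao 2/2, Santos 3/3, Osei 2/2, Marcus 1/1.

11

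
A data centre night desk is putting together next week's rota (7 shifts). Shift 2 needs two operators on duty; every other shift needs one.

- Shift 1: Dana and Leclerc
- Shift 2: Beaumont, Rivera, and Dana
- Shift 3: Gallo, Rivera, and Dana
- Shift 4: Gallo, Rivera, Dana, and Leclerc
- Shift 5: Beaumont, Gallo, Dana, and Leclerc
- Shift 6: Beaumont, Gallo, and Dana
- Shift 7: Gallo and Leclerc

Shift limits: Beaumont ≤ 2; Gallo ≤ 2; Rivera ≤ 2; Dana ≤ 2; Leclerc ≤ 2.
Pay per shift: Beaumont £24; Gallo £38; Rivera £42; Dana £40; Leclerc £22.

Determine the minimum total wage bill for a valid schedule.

Picking the cheapest available operator for each shift independently would cost £214, but that ignores the shift limits.
An optimal schedule: Shift 1→Leclerc, Shift 2→Beaumont+Dana, Shift 3→Gallo, Shift 4→Gallo, Shift 5→Dana, Shift 6→Beaumont, Shift 7→Leclerc.
Total: 22 + 24 + 40 + 38 + 38 + 40 + 24 + 22 = £248.

£248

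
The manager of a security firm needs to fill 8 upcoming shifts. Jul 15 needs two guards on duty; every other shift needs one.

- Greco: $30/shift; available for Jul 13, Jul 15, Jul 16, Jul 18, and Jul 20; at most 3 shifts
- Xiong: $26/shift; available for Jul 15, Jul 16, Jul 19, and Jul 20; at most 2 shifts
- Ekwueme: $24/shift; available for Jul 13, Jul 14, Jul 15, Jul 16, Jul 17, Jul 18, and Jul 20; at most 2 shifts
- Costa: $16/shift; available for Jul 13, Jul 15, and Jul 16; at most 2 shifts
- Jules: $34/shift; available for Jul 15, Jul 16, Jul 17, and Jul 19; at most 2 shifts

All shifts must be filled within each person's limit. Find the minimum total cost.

$222

Jul 14 can only be covered by Ekwueme, so that assignment is forced.
Picking the cheapest available guard for each shift independently would cost $194, but that ignores the shift limits.
An optimal schedule: Jul 13→Costa, Jul 14→Ekwueme, Jul 15→Costa+Greco, Jul 16→Greco, Jul 17→Ekwueme, Jul 18→Greco, Jul 19→Xiong, Jul 20→Xiong.
Total: 16 + 24 + 16 + 30 + 30 + 24 + 30 + 26 + 26 = $222.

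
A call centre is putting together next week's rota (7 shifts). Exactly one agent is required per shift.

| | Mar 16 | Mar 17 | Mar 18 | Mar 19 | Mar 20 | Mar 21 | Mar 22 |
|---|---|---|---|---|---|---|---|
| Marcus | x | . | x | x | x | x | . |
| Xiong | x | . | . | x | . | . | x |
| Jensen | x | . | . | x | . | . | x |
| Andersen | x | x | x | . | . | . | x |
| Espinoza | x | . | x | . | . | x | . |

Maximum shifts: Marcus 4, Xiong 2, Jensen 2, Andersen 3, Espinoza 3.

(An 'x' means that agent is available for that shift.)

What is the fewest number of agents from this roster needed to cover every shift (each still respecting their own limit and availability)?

7 slots to fill and no one can take more than 4, so at least ⌈7/4⌉ = 2 agents are needed.
Marcus and Andersen alone can cover everything: Mar 16→Marcus, Mar 17→Andersen, Mar 18→Andersen, Mar 19→Marcus, Mar 20→Marcus, Mar 21→Marcus, Mar 22→Andersen.

2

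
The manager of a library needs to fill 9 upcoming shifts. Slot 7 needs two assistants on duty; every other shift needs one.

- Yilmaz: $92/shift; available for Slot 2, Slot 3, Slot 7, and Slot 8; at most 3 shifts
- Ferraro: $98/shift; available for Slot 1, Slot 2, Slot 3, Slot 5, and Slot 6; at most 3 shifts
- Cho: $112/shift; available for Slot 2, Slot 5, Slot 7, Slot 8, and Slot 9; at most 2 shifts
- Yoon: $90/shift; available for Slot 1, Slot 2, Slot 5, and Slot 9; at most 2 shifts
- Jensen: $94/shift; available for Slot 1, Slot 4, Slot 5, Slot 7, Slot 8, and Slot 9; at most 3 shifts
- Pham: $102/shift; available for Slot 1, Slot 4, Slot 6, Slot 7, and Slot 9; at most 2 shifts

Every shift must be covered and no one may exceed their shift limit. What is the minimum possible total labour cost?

$934

Picking the cheapest available assistant for each shift independently would cost $922, but that ignores the shift limits.
An optimal schedule: Slot 1→Yoon, Slot 2→Yoon, Slot 3→Yilmaz, Slot 4→Jensen, Slot 5→Ferraro, Slot 6→Ferraro, Slot 7→Yilmaz+Jensen, Slot 8→Yilmaz, Slot 9→Jensen.
Total: 90 + 90 + 92 + 94 + 98 + 98 + 92 + 94 + 92 + 94 = $934.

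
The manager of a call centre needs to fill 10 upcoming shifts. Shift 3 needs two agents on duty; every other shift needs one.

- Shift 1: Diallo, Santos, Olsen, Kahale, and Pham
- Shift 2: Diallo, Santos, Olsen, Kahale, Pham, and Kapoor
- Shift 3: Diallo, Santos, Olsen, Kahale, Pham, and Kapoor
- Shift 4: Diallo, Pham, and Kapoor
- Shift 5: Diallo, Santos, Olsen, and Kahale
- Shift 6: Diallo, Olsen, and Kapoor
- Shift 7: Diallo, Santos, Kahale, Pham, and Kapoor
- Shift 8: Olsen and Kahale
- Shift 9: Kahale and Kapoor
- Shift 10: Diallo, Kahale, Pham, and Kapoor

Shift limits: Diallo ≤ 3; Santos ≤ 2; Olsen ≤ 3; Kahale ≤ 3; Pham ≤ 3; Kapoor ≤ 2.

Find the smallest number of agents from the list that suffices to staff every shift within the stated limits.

11 slots to fill and no one can take more than 3, so at least ⌈11/3⌉ = 4 agents are needed.
Diallo, Santos, Olsen, and Kahale alone can cover everything: Shift 1→Santos, Shift 2→Olsen, Shift 3→Olsen+Kahale, Shift 4→Diallo, Shift 5→Kahale, Shift 6→Diallo, Shift 7→Santos, Shift 8→Olsen, Shift 9→Kahale, Shift 10→Diallo.

4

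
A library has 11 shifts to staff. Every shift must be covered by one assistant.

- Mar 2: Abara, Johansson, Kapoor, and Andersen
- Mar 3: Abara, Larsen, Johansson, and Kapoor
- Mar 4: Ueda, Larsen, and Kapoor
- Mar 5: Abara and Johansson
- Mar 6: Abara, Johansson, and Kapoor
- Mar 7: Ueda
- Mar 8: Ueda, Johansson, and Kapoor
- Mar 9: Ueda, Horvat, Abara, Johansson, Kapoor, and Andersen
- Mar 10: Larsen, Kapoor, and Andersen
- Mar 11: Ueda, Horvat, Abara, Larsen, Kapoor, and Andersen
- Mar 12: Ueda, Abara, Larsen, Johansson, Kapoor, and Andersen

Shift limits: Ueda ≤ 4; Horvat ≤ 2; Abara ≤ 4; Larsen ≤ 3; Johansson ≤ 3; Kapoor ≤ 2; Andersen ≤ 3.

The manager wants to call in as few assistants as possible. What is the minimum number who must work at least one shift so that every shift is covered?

11 slots to fill and no one can take more than 4, so at least ⌈11/4⌉ = 3 assistants are needed.
Ueda, Abara, and Larsen alone can cover everything: Mar 2→Abara, Mar 3→Abara, Mar 4→Ueda, Mar 5→Abara, Mar 6→Abara, Mar 7→Ueda, Mar 8→Ueda, Mar 9→Ueda, Mar 10→Larsen, Mar 11→Larsen, Mar 12→Larsen.

3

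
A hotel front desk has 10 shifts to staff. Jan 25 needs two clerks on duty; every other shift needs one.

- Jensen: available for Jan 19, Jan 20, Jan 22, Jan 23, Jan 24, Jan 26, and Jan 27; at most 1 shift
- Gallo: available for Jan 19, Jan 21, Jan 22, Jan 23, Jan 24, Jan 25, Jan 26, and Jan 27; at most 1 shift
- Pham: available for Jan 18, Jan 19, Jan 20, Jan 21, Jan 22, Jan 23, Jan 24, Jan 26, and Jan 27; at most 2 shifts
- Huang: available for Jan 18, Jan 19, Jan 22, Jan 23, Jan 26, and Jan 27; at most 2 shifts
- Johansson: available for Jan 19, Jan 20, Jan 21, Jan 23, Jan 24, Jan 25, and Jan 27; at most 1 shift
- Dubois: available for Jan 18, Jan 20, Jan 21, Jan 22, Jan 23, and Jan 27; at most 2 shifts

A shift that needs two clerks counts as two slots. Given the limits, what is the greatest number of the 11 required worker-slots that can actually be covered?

9

Total capacity across all clerks is 1+1+2+2+1+2 = 9, and 11 slots are needed, so at most 9 can be filled.
An assignment achieving 9: Jan 18→Pham, Jan 19→Huang, Jan 20→Jensen, Jan 21→Pham, Jan 22→Dubois, Jan 23→Dubois, Jan 25→Gallo+Johansson, Jan 26→Huang.
Loads: Jensen 1/1, Gallo 1/1, Pham 2/2, Huang 2/2, Johansson 1/1, Dubois 2/2.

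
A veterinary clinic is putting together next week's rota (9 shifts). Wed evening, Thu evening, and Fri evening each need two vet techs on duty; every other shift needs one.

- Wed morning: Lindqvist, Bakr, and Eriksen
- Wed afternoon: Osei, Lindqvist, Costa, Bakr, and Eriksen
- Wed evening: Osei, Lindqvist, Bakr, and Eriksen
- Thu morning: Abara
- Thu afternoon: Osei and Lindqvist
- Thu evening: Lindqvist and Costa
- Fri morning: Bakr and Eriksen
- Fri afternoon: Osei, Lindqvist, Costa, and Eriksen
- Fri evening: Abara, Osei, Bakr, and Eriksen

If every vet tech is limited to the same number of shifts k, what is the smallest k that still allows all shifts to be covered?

2

With 6 vet techs and 12 worker-slots to fill, someone must work at least ⌈12/6⌉ = 2 shifts, so k ≥ 2.
k = 2 works: Wed morning→Lindqvist, Wed afternoon→Costa, Wed evening→Bakr+Eriksen, Thu morning→Abara, Thu afternoon→Osei, Thu evening→Lindqvist+Costa, Fri morning→Bakr, Fri afternoon→Osei, Fri evening→Abara+Eriksen.
Loads: Abara 2, Osei 2, Lindqvist 2, Costa 2, Bakr 2, Eriksen 2 — all ≤ 2.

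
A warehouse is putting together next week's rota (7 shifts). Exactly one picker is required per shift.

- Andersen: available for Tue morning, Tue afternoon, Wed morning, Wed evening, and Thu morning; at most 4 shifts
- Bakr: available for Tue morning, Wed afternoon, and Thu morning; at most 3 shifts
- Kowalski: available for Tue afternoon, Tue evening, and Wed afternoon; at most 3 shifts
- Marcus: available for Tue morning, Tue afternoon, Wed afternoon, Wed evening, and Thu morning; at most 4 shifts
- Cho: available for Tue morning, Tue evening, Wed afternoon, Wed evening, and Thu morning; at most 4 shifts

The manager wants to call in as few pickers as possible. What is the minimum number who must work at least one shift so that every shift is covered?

7 slots to fill and no one can take more than 4, so at least ⌈7/4⌉ = 2 pickers are needed.
Andersen and Kowalski alone can cover everything: Tue morning→Andersen, Tue afternoon→Kowalski, Tue evening→Kowalski, Wed morning→Andersen, Wed afternoon→Kowalski, Wed evening→Andersen, Thu morning→Andersen.

2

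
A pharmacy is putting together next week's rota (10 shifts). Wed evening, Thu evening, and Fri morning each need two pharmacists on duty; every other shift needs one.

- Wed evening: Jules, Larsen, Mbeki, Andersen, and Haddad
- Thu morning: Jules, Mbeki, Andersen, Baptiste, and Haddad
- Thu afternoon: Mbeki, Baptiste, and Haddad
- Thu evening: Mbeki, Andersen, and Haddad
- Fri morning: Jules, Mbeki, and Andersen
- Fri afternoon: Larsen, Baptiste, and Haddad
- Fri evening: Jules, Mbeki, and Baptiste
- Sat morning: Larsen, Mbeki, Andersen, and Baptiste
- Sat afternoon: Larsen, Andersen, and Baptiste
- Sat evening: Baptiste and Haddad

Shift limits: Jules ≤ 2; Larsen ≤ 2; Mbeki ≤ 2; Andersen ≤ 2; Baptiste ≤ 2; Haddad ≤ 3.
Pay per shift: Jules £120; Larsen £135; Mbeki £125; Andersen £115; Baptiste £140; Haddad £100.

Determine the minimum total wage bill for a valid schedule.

Picking the cheapest available pharmacist for each shift independently would cost £1415, but that ignores the shift limits.
An optimal schedule: Wed evening→Larsen+Haddad, Thu morning→Haddad, Thu afternoon→Mbeki, Thu evening→Mbeki+Andersen, Fri morning→Jules+Andersen, Fri afternoon→Haddad, Fri evening→Jules, Sat morning→Baptiste, Sat afternoon→Larsen, Sat evening→Baptiste.
Total: 135 + 100 + 100 + 125 + 125 + 115 + 120 + 115 + 100 + 120 + 140 + 135 + 140 = £1570.

£1570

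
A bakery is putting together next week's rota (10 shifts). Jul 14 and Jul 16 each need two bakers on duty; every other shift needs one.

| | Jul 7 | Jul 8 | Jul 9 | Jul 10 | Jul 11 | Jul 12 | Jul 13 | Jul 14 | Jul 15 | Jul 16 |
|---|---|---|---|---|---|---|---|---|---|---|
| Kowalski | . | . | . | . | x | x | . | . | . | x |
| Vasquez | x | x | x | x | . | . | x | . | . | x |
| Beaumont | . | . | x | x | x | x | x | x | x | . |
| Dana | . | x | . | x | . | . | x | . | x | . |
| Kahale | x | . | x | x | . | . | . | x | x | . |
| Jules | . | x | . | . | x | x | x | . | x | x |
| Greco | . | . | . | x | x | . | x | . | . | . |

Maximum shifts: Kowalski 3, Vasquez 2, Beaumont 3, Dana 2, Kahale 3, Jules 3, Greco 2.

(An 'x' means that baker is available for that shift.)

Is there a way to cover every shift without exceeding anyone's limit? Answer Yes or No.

Jul 14 can only be covered by Beaumont and Kahale, so that assignment is forced.
One valid schedule: Jul 7→Vasquez, Jul 8→Vasquez, Jul 9→Beaumont, Jul 10→Dana, Jul 11→Kowalski, Jul 12→Kowalski, Jul 13→Dana, Jul 14→Beaumont+Kahale, Jul 15→Beaumont, Jul 16→Kowalski+Jules.
Loads: Kowalski 3/3, Vasquez 2/2, Beaumont 3/3, Dana 2/2, Kahale 1/3, Jules 1/3, Greco 0/2 — all within limits.

Yes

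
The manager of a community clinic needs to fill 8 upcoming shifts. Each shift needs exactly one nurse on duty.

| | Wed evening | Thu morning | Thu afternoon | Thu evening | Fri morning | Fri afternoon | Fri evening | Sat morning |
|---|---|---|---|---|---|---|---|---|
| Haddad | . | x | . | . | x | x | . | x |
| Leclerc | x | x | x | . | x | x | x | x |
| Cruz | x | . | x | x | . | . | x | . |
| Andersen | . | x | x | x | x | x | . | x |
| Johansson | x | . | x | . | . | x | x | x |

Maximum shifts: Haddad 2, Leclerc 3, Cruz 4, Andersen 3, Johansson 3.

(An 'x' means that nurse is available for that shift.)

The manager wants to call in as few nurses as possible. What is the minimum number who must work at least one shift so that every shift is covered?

8 slots to fill and no one can take more than 4, so at least ⌈8/4⌉ = 2 nurses are needed.
Any 2 nurses together have capacity at most 4+3 = 7 < 8 slots, so 2 can never suffice.
Haddad, Leclerc, and Cruz alone can cover everything: Wed evening→Leclerc, Thu morning→Haddad, Thu afternoon→Cruz, Thu evening→Cruz, Fri morning→Haddad, Fri afternoon→Leclerc, Fri evening→Cruz, Sat morning→Leclerc.

3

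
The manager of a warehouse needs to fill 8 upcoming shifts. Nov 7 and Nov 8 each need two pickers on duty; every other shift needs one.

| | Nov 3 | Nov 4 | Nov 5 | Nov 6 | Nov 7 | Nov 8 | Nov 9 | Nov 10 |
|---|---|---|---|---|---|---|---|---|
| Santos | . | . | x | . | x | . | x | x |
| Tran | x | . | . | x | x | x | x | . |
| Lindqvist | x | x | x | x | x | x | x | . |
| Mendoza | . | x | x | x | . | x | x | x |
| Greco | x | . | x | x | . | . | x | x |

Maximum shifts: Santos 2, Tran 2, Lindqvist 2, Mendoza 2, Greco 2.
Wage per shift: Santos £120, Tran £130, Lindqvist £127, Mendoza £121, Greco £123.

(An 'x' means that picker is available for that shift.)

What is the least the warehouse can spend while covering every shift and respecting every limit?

Picking the cheapest available picker for each shift independently would cost £1220, but that ignores the shift limits.
An optimal schedule: Nov 3→Tran, Nov 4→Lindqvist, Nov 5→Mendoza, Nov 6→Greco, Nov 7→Santos+Tran, Nov 8→Lindqvist+Mendoza, Nov 9→Greco, Nov 10→Santos.
Total: 130 + 127 + 121 + 123 + 120 + 130 + 127 + 121 + 123 + 120 = £1242.

£1242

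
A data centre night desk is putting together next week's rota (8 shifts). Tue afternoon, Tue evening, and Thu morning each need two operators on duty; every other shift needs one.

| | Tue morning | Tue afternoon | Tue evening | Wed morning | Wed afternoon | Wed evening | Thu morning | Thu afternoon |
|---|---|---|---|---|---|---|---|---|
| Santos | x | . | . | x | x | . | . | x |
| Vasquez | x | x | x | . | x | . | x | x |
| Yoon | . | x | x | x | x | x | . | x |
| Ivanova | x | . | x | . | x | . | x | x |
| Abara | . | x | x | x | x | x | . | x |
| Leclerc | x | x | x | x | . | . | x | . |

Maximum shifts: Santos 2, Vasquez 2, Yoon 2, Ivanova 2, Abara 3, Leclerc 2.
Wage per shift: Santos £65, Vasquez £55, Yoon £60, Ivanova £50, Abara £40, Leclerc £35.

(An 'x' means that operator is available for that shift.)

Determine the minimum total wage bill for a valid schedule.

Picking the cheapest available operator for each shift independently would cost £425, but that ignores the shift limits.
An optimal schedule: Tue morning→Leclerc, Tue afternoon→Vasquez+Yoon, Tue evening→Vasquez+Yoon, Wed morning→Abara, Wed afternoon→Abara, Wed evening→Abara, Thu morning→Leclerc+Ivanova, Thu afternoon→Ivanova.
Total: 35 + 55 + 60 + 55 + 60 + 40 + 40 + 40 + 35 + 50 + 50 = £520.

£520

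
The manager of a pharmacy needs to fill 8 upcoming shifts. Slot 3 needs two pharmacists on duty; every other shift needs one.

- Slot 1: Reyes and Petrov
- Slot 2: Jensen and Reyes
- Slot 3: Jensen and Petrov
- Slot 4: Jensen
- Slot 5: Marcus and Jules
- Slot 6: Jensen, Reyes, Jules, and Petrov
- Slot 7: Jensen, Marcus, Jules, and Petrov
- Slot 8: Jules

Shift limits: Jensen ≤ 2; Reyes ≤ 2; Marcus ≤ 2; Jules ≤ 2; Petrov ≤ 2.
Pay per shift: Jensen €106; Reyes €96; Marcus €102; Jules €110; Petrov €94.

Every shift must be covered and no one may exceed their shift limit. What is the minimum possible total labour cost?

€906

Slot 3 can only be covered by Jensen and Petrov, so that assignment is forced.
Slot 4 can only be covered by Jensen, so that assignment is forced.
Slot 8 can only be covered by Jules, so that assignment is forced.
Picking the cheapest available pharmacist for each shift independently would cost €896, but that ignores the shift limits.
An optimal schedule: Slot 1→Petrov, Slot 2→Reyes, Slot 3→Petrov+Jensen, Slot 4→Jensen, Slot 5→Marcus, Slot 6→Reyes, Slot 7→Marcus, Slot 8→Jules.
Total: 94 + 96 + 94 + 106 + 106 + 102 + 96 + 102 + 110 = €906.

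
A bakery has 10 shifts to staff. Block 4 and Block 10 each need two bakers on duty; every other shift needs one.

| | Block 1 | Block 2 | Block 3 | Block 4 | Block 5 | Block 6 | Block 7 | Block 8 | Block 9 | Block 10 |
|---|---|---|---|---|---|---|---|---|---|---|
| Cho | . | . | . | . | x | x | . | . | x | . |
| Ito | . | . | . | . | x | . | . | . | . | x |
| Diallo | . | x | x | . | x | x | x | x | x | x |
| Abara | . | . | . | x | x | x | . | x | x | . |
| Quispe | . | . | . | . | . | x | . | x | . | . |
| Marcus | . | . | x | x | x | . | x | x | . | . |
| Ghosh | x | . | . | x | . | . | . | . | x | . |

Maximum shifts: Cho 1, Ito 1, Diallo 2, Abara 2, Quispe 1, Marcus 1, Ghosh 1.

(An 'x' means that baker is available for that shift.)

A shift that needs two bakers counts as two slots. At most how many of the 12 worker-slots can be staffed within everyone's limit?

9

Total capacity across all bakers is 1+1+2+2+1+1+1 = 9, and 12 slots are needed, so at most 9 can be filled.
An assignment achieving 9: Block 1→Ghosh, Block 2→Diallo, Block 3→Diallo, Block 4→Abara, Block 6→Cho, Block 7→Marcus, Block 8→Quispe, Block 9→Abara, Block 10→Ito.
Loads: Cho 1/1, Ito 1/1, Diallo 2/2, Abara 2/2, Quispe 1/1, Marcus 1/1, Ghosh 1/1.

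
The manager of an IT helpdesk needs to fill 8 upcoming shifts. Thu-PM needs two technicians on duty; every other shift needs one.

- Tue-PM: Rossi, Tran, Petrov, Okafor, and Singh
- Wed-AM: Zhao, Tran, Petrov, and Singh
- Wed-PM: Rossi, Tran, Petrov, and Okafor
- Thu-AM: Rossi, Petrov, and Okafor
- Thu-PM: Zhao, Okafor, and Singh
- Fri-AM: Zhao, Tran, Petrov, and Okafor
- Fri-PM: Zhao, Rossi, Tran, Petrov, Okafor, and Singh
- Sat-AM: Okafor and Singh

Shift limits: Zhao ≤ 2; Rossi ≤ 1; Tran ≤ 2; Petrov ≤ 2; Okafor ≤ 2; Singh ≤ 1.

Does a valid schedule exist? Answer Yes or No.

One valid schedule: Tue-PM→Petrov, Wed-AM→Zhao, Wed-PM→Tran, Thu-AM→Rossi, Thu-PM→Zhao+Okafor, Fri-AM→Tran, Fri-PM→Petrov, Sat-AM→Okafor.
Loads: Zhao 2/2, Rossi 1/1, Tran 2/2, Petrov 2/2, Okafor 2/2, Singh 0/1 — all within limits.

Yes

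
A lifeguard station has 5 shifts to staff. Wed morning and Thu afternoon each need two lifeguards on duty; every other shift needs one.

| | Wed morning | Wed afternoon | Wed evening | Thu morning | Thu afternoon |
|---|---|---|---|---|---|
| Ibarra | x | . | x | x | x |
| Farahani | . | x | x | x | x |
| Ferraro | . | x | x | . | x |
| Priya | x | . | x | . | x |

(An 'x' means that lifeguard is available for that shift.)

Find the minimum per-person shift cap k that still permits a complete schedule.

With 4 lifeguards and 7 worker-slots to fill, someone must work at least ⌈7/4⌉ = 2 shifts, so k ≥ 2.
k = 2 works: Wed morning→Ibarra+Priya, Wed afternoon→Farahani, Wed evening→Farahani, Thu morning→Ibarra, Thu afternoon→Ferraro+Priya.
Loads: Ibarra 2, Farahani 2, Ferraro 1, Priya 2 — all ≤ 2.

2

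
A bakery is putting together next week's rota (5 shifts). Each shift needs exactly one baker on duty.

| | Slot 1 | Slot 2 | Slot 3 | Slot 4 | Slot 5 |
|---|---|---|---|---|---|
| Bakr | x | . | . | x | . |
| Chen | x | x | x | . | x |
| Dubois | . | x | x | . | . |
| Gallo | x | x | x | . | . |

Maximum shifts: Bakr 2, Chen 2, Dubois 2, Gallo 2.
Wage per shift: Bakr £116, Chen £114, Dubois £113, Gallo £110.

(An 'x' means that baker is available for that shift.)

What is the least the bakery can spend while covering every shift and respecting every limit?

£563

Slot 4 can only be covered by Bakr, so that assignment is forced.
Slot 5 can only be covered by Chen, so that assignment is forced.
Picking the cheapest available baker for each shift independently would cost £560, but that ignores the shift limits.
An optimal schedule: Slot 1→Gallo, Slot 2→Gallo, Slot 3→Dubois, Slot 4→Bakr, Slot 5→Chen.
Total: 110 + 110 + 113 + 116 + 114 = £563.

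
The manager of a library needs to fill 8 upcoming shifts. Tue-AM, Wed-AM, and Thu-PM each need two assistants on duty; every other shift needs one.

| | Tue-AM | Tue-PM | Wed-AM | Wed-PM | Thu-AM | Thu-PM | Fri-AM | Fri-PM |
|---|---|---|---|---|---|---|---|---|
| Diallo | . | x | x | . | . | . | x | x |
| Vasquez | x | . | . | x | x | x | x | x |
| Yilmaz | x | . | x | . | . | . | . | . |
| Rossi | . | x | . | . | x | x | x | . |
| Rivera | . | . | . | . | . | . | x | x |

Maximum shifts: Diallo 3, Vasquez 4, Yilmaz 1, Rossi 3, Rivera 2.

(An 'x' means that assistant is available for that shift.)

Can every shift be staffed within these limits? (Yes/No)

No

Total capacity is 13 and 11 slots are needed, so capacity alone doesn't rule it out.
Shifts {Tue-AM, Wed-AM} need 4 worker-slots in total, but the assistants available for any of those shifts (Diallo, Vasquez, and Yilmaz) can supply at most 3 among them. So no valid schedule exists.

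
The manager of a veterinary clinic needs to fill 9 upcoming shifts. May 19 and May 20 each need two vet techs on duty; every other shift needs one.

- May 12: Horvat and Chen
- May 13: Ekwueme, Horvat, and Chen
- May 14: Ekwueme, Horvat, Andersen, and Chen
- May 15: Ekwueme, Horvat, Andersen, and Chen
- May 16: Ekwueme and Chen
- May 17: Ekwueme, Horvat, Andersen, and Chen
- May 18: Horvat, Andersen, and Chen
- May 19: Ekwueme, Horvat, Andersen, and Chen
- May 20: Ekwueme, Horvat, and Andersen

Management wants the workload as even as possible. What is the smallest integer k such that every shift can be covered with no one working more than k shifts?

With 4 vet techs and 11 worker-slots to fill, someone must work at least ⌈11/4⌉ = 3 shifts, so k ≥ 3.
k = 3 works: May 12→Horvat, May 13→Ekwueme, May 14→Andersen, May 15→Andersen, May 16→Ekwueme, May 17→Chen, May 18→Horvat, May 19→Andersen+Chen, May 20→Ekwueme+Horvat.
Loads: Ekwueme 3, Horvat 3, Andersen 3, Chen 2 — all ≤ 3.

3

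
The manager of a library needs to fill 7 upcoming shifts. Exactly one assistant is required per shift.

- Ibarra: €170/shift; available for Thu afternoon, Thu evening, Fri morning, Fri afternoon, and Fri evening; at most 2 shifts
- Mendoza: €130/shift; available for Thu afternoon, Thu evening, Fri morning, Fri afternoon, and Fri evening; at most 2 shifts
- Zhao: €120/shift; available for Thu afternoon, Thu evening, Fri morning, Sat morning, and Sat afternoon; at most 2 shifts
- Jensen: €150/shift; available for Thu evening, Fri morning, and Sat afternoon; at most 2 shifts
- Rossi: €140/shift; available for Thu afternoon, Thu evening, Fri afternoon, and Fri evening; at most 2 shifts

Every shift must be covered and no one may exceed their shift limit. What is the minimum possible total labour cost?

€930

Sat morning can only be covered by Zhao, so that assignment is forced.
Picking the cheapest available assistant for each shift independently would cost €860, but that ignores the shift limits.
An optimal schedule: Thu afternoon→Rossi, Thu evening→Rossi, Fri morning→Jensen, Fri afternoon→Mendoza, Fri evening→Mendoza, Sat morning→Zhao, Sat afternoon→Zhao.
Total: 140 + 140 + 150 + 130 + 130 + 120 + 120 = €930.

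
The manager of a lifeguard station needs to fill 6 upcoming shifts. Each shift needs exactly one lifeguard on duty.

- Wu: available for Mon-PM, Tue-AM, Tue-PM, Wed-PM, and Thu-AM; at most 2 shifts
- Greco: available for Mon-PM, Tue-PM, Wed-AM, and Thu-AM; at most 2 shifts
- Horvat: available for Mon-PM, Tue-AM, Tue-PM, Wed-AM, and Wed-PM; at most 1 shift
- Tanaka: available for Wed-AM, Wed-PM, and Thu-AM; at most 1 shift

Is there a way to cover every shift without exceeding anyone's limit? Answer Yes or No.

Yes

One valid schedule: Mon-PM→Wu, Tue-AM→Wu, Tue-PM→Greco, Wed-AM→Greco, Wed-PM→Horvat, Thu-AM→Tanaka.
Loads: Wu 2/2, Greco 2/2, Horvat 1/1, Tanaka 1/1 — all within limits.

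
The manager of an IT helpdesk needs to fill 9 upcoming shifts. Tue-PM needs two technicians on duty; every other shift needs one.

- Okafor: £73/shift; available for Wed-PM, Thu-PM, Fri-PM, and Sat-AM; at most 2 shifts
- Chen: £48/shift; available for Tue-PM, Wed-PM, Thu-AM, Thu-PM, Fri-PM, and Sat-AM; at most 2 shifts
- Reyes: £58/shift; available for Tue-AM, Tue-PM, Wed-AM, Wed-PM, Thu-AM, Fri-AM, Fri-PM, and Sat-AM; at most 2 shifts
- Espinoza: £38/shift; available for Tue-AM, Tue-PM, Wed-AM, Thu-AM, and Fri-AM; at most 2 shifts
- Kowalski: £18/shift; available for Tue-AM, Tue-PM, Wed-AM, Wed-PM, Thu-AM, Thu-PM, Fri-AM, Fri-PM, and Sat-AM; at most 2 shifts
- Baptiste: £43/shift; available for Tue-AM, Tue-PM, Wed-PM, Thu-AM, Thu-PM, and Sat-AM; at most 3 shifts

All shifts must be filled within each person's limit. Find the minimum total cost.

Picking the cheapest available technician for each shift independently would cost £200, but that ignores the shift limits.
An optimal schedule: Tue-AM→Espinoza, Tue-PM→Chen+Reyes, Wed-AM→Kowalski, Wed-PM→Baptiste, Thu-AM→Espinoza, Thu-PM→Baptiste, Fri-AM→Kowalski, Fri-PM→Chen, Sat-AM→Baptiste.
Total: 38 + 48 + 58 + 18 + 43 + 38 + 43 + 18 + 48 + 43 = £395.

£395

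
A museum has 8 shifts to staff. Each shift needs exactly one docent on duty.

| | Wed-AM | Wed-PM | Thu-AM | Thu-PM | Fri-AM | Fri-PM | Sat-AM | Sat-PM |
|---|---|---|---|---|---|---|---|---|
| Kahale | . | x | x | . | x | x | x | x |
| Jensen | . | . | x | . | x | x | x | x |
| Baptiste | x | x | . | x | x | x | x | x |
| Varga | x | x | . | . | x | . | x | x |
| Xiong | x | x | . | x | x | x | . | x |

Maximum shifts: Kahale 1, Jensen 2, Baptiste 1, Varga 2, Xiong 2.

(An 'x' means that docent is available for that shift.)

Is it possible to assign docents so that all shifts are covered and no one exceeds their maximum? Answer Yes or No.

Yes

One valid schedule: Wed-AM→Varga, Wed-PM→Varga, Thu-AM→Kahale, Thu-PM→Baptiste, Fri-AM→Xiong, Fri-PM→Jensen, Sat-AM→Jensen, Sat-PM→Xiong.
Loads: Kahale 1/1, Jensen 2/2, Baptiste 1/1, Varga 2/2, Xiong 2/2 — all within limits.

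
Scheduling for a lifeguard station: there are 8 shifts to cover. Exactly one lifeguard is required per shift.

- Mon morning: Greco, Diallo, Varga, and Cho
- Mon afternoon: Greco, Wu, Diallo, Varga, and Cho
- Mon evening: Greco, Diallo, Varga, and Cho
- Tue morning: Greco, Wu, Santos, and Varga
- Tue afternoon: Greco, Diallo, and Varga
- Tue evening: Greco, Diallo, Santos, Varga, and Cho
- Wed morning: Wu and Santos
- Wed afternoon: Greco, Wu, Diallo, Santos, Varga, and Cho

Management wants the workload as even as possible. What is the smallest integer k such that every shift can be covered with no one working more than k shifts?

With 6 lifeguards and 8 worker-slots to fill, someone must work at least ⌈8/6⌉ = 2 shifts, so k ≥ 2.
k = 2 works: Mon morning→Greco, Mon afternoon→Diallo, Mon evening→Diallo, Tue morning→Wu, Tue afternoon→Greco, Tue evening→Santos, Wed morning→Wu, Wed afternoon→Santos.
Loads: Greco 2, Wu 2, Diallo 2, Santos 2, Varga 0, Cho 0 — all ≤ 2.

2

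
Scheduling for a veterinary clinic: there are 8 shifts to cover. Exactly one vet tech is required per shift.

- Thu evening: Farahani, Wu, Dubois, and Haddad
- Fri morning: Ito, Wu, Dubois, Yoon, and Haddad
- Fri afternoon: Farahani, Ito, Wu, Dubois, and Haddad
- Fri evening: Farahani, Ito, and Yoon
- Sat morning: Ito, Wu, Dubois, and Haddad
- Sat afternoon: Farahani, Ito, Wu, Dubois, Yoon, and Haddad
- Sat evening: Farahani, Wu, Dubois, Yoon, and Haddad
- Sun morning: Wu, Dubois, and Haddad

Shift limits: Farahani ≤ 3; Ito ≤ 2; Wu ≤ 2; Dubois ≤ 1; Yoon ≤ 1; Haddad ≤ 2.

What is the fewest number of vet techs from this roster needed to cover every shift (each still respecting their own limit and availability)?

8 slots to fill and no one can take more than 3, so at least ⌈8/3⌉ = 3 vet techs are needed.
Any 3 vet techs together have capacity at most 3+2+2 = 7 < 8 slots, so 3 can never suffice.
Farahani, Ito, Wu, and Dubois alone can cover everything: Thu evening→Farahani, Fri morning→Ito, Fri afternoon→Wu, Fri evening→Farahani, Sat morning→Ito, Sat afternoon→Dubois, Sat evening→Farahani, Sun morning→Wu.

4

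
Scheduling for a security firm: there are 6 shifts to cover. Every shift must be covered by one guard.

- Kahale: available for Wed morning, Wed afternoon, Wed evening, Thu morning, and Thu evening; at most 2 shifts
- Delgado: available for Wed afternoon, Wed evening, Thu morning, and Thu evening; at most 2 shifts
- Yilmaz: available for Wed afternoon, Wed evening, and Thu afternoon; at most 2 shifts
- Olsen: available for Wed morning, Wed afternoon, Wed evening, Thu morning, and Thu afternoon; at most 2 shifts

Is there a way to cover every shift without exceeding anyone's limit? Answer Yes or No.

One valid schedule: Wed morning→Kahale, Wed afternoon→Delgado, Wed evening→Yilmaz, Thu morning→Delgado, Thu afternoon→Yilmaz, Thu evening→Kahale.
Loads: Kahale 2/2, Delgado 2/2, Yilmaz 2/2, Olsen 0/2 — all within limits.

Yes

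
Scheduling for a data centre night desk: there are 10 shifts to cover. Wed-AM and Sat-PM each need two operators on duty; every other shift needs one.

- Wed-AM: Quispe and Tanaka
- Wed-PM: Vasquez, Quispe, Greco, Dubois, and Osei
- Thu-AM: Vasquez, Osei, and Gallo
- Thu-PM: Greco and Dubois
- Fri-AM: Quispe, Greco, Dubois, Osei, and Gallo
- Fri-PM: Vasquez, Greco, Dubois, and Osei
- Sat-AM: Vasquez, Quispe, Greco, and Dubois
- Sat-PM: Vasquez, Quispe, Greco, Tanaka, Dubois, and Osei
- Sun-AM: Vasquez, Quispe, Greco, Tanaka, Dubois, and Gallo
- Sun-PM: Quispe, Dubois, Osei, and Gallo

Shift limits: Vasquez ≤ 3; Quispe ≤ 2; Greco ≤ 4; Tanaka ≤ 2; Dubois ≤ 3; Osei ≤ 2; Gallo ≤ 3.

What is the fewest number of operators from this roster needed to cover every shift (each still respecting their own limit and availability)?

5

12 slots to fill and no one can take more than 4, so at least ⌈12/4⌉ = 3 operators are needed.
No set of 4 operators can cover every shift (each such set leaves at least one shift with no one available or exceeds a cap).
Vasquez, Quispe, Greco, Tanaka, and Dubois alone can cover everything: Wed-AM→Quispe+Tanaka, Wed-PM→Vasquez, Thu-AM→Vasquez, Thu-PM→Greco, Fri-AM→Greco, Fri-PM→Vasquez, Sat-AM→Greco, Sat-PM→Tanaka+Dubois, Sun-AM→Greco, Sun-PM→Quispe.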